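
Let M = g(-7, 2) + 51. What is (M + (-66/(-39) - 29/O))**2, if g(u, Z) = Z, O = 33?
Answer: 532963396/184041 ≈ 2895.9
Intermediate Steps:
M = 53 (M = 2 + 51 = 53)
(M + (-66/(-39) - 29/O))**2 = (53 + (-66/(-39) - 29/33))**2 = (53 + (-66*(-1/39) - 29*1/33))**2 = (53 + (22/13 - 29/33))**2 = (53 + 349/429)**2 = (23086/429)**2 = 532963396/184041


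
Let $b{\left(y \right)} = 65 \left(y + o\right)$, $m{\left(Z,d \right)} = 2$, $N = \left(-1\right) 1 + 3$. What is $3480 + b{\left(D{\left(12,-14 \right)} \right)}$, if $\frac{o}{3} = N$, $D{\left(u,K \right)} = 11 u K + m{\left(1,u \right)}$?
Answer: $-116120$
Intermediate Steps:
$N = 2$ ($N = -1 + 3 = 2$)
$D{\left(u,K \right)} = 2 + 11 K u$ ($D{\left(u,K \right)} = 11 u K + 2 = 11 K u + 2 = 2 + 11 K u$)
$o = 6$ ($o = 3 \cdot 2 = 6$)
$b{\left(y \right)} = 390 + 65 y$ ($b{\left(y \right)} = 65 \left(y + 6\right) = 65 \left(6 + y\right) = 390 + 65 y$)
$3480 + b{\left(D{\left(12,-14 \right)} \right)} = 3480 + \left(390 + 65 \left(2 + 11 \left(-14\right) 12\right)\right) = 3480 + \left(390 + 65 \left(2 - 1848\right)\right) = 3480 + \left(390 + 65 \left(-1846\right)\right) = 3480 + \left(390 - 119990\right) = 3480 - 119600 = -116120$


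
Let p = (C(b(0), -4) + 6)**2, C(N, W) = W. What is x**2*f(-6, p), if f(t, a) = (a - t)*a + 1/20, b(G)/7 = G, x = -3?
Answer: 7209/20 ≈ 360.45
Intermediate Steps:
b(G) = 7*G
p = 4 (p = (-4 + 6)**2 = 2**2 = 4)
f(t, a) = 1/20 + a*(a - t) (f(t, a) = a*(a - t) + 1/20 = 1/20 + a*(a - t))
x**2*f(-6, p) = (-3)**2*(1/20 + 4**2 - 1*4*(-6)) = 9*(1/20 + 16 + 24) = 9*(801/20) = 7209/20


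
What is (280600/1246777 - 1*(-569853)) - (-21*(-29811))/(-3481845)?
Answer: 67495611262232/118443815 ≈ 5.6985e+5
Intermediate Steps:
(280600/1246777 - 1*(-569853)) - (-21*(-29811))/(-3481845) = (280600*(1/1246777) + 569853) - 626031*(-1)/3481845 = (280600/1246777 + 569853) - 1*(-10983/61085) = 710479894381/1246777 + 10983/61085 = 67495611262232/118443815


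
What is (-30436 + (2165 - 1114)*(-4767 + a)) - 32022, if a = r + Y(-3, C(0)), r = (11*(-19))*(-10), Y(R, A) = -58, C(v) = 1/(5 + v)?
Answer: -2936943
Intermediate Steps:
r = 2090 (r = -209*(-10) = 2090)
a = 2032 (a = 2090 - 58 = 2032)
(-30436 + (2165 - 1114)*(-4767 + a)) - 32022 = (-30436 + (2165 - 1114)*(-4767 + 2032)) - 32022 = (-30436 + 1051*(-2735)) - 32022 = (-30436 - 2874485) - 32022 = -2904921 - 32022 = -2936943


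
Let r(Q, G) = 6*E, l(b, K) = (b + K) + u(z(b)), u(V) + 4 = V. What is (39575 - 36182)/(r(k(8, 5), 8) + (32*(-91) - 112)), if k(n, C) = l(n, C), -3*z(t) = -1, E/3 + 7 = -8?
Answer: -377/366 ≈ -1.0301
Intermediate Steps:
E = -45 (E = -21 + 3*(-8) = -21 - 24 = -45)
z(t) = ⅓ (z(t) = -⅓*(-1) = ⅓)
u(V) = -4 + V
l(b, K) = -11/3 + K + b (l(b, K) = (b + K) + (-4 + ⅓) = (K + b) - 11/3 = -11/3 + K + b)
k(n, C) = -11/3 + C + n
r(Q, G) = -270 (r(Q, G) = 6*(-45) = -270)
(39575 - 36182)/(r(k(8, 5), 8) + (32*(-91) - 112)) = (39575 - 36182)/(-270 + (32*(-91) - 112)) = 3393/(-270 + (-2912 - 112)) = 3393/(-270 - 3024) = 3393/(-3294) = 3393*(-1/3294) = -377/366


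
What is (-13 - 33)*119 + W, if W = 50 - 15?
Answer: -5439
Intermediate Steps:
W = 35
(-13 - 33)*119 + W = (-13 - 33)*119 + 35 = -46*119 + 35 = -5474 + 35 = -5439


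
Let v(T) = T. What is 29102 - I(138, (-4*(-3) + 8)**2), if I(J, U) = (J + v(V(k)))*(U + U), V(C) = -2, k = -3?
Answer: -79698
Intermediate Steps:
I(J, U) = 2*U*(-2 + J) (I(J, U) = (J - 2)*(U + U) = (-2 + J)*(2*U) = 2*U*(-2 + J))
29102 - I(138, (-4*(-3) + 8)**2) = 29102 - 2*(-4*(-3) + 8)**2*(-2 + 138) = 29102 - 2*(12 + 8)**2*136 = 29102 - 2*20**2*136 = 29102 - 2*400*136 = 29102 - 1*108800 = 29102 - 108800 = -79698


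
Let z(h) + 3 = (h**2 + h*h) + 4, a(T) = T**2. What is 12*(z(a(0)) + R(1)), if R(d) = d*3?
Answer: 48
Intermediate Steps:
R(d) = 3*d
z(h) = 1 + 2*h**2 (z(h) = -3 + ((h**2 + h*h) + 4) = -3 + ((h**2 + h**2) + 4) = -3 + (2*h**2 + 4) = -3 + (4 + 2*h**2) = 1 + 2*h**2)
12*(z(a(0)) + R(1)) = 12*((1 + 2*(0**2)**2) + 3*1) = 12*((1 + 2*0**2) + 3) = 12*((1 + 2*0) + 3) = 12*((1 + 0) + 3) = 12*(1 + 3) = 12*4 = 48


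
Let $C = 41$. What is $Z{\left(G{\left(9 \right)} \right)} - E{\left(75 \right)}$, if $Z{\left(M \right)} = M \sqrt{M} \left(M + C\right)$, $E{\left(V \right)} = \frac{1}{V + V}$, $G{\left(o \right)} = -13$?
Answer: $- \frac{1}{150} - 364 i \sqrt{13} \approx -0.0066667 - 1312.4 i$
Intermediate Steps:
$E{\left(V \right)} = \frac{1}{2 V}$
$Z{\left(M \right)} = M^{\frac{3}{2}} \left(41 + M\right)$ ($Z{\left(M \right)} = M \sqrt{M} \left(M + 41\right) = M^{\frac{3}{2}} \left(41 + M\right)$)
$Z{\left(G{\left(9 \right)} \right)} - E{\left(75 \right)} = \left(-13\right)^{\frac{3}{2}} \left(41 - 13\right) - \frac{1}{2 \cdot 75} = - 13 i \sqrt{13} \cdot 28 - \frac{1}{2} \cdot \frac{1}{75} = - 364 i \sqrt{13} - \frac{1}{150} = - \frac{1}{150} - 364 i \sqrt{13}$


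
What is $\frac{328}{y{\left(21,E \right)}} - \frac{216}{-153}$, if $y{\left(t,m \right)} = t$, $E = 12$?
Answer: $\frac{6080}{357} \approx 17.031$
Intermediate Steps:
$\frac{328}{y{\left(21,E \right)}} - \frac{216}{-153} = \frac{328}{21} - \frac{216}{-153} = 328 \cdot \frac{1}{21} - - \frac{24}{17} = \frac{328}{21} + \frac{24}{17} = \frac{6080}{357}$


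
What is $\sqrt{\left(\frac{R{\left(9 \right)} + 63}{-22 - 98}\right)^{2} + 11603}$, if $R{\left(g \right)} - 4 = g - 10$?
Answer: $\frac{\sqrt{4641321}}{20} \approx 107.72$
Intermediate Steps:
$R{\left(g \right)} = -6 + g$ ($R{\left(g \right)} = 4 + \left(g - 10\right) = 4 + \left(-10 + g\right) = -6 + g$)
$\sqrt{\left(\frac{R{\left(9 \right)} + 63}{-22 - 98}\right)^{2} + 11603} = \sqrt{\left(\frac{\left(-6 + 9\right) + 63}{-22 - 98}\right)^{2} + 11603} = \sqrt{\left(\frac{3 + 63}{-120}\right)^{2} + 11603} = \sqrt{\left(66 \left(- \frac{1}{120}\right)\right)^{2} + 11603} = \sqrt{\left(- \frac{11}{20}\right)^{2} + 11603} = \sqrt{\frac{121}{400} + 11603} = \sqrt{\frac{4641321}{400}} = \frac{\sqrt{4641321}}{20}$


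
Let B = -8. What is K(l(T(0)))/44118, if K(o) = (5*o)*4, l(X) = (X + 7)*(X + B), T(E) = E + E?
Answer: -560/22059 ≈ -0.025386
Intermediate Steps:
T(E) = 2*E
l(X) = (-8 + X)*(7 + X) (l(X) = (X + 7)*(X - 8) = (7 + X)*(-8 + X) = (-8 + X)*(7 + X))
K(o) = 20*o
K(l(T(0)))/44118 = (20*(-56 + (2*0)² - 2*0))/44118 = (20*(-56 + 0² - 1*0))*(1/44118) = (20*(-56 + 0 + 0))*(1/44118) = (20*(-56))*(1/44118) = -1120*1/44118 = -560/22059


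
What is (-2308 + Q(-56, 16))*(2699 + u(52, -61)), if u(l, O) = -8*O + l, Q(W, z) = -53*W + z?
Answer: 2189564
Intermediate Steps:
Q(W, z) = z - 53*W
u(l, O) = l - 8*O
(-2308 + Q(-56, 16))*(2699 + u(52, -61)) = (-2308 + (16 - 53*(-56)))*(2699 + (52 - 8*(-61))) = (-2308 + (16 + 2968))*(2699 + (52 + 488)) = (-2308 + 2984)*(2699 + 540) = 676*3239 = 2189564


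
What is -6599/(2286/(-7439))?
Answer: 49089961/2286 ≈ 21474.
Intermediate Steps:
-6599/(2286/(-7439)) = -6599/(2286*(-1/7439)) = -6599/(-2286/7439) = -6599*(-7439/2286) = 49089961/2286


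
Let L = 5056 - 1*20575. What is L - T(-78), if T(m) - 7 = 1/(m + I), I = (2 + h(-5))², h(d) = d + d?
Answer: -217363/14 ≈ -15526.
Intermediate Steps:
h(d) = 2*d
I = 64 (I = (2 + 2*(-5))² = (2 - 10)² = (-8)² = 64)
T(m) = 7 + 1/(64 + m) (T(m) = 7 + 1/(m + 64) = 7 + 1/(64 + m))
L = -15519 (L = 5056 - 20575 = -15519)
L - T(-78) = -15519 - (449 + 7*(-78))/(64 - 78) = -15519 - (449 - 546)/(-14) = -15519 - (-1)*(-97)/14 = -15519 - 1*97/14 = -15519 - 97/14 = -217363/14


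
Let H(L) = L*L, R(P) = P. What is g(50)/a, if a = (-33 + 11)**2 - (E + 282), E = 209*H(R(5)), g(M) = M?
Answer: -50/5023 ≈ -0.0099542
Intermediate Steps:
H(L) = L**2
E = 5225 (E = 209*5**2 = 209*25 = 5225)
a = -5023 (a = (-33 + 11)**2 - (5225 + 282) = (-22)**2 - 1*5507 = 484 - 5507 = -5023)
g(50)/a = 50/(-5023) = 50*(-1/5023) = -50/5023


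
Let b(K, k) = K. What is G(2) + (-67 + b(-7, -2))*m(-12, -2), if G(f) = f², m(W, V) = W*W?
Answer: -10652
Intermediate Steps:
m(W, V) = W²
G(2) + (-67 + b(-7, -2))*m(-12, -2) = 2² + (-67 - 7)*(-12)² = 4 - 74*144 = 4 - 10656 = -10652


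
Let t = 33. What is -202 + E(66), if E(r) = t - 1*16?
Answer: -185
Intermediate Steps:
E(r) = 17 (E(r) = 33 - 1*16 = 33 - 16 = 17)
-202 + E(66) = -202 + 17 = -185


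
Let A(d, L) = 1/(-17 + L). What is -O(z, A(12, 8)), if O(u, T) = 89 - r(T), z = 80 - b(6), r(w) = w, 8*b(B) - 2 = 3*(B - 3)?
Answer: -802/9 ≈ -89.111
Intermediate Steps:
b(B) = -7/8 + 3*B/8 (b(B) = 1/4 + (3*(B - 3))/8 = 1/4 + (3*(-3 + B))/8 = 1/4 + (-9 + 3*B)/8 = 1/4 + (-9/8 + 3*B/8) = -7/8 + 3*B/8)
z = 629/8 (z = 80 - (-7/8 + (3/8)*6) = 80 - (-7/8 + 9/4) = 80 - 1*11/8 = 80 - 11/8 = 629/8 ≈ 78.625)
O(u, T) = 89 - T
-O(z, A(12, 8)) = -(89 - 1/(-17 + 8)) = -(89 - 1/(-9)) = -(89 - 1*(-1/9)) = -(89 + 1/9) = -1*802/9 = -802/9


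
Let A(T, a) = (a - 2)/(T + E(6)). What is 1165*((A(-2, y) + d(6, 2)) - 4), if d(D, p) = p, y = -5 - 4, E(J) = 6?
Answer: -22135/4 ≈ -5533.8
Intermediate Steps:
y = -9
A(T, a) = (-2 + a)/(6 + T) (A(T, a) = (a - 2)/(T + 6) = (-2 + a)/(6 + T))
1165*((A(-2, y) + d(6, 2)) - 4) = 1165*(((-2 - 9)/(6 - 2) + 2) - 4) = 1165*((-11/4 + 2) - 4) = 1165*(-¾ - 4) = 1165*(-19/4) = -22135/4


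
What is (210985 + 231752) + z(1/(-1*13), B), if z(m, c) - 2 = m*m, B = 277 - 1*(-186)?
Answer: 74822892/169 ≈ 4.4274e+5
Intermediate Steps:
B = 463 (B = 277 + 186 = 463)
z(m, c) = 2 + m**2 (z(m, c) = 2 + m*m = 2 + m**2)
(210985 + 231752) + z(1/(-1*13), B) = (210985 + 231752) + (2 + (1/(-1*13))**2) = 442737 + (2 + (1/(-13))**2) = 442737 + (2 + (-1/13)**2) = 442737 + (2 + 1/169) = 442737 + 339/169 = 74822892/169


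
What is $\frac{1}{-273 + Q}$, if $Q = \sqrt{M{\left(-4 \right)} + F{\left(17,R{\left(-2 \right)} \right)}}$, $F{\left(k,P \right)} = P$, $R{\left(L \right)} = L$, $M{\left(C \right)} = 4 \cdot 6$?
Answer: $- \frac{273}{74507} - \frac{\sqrt{22}}{74507} \approx -0.003727$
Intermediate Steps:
$M{\left(C \right)} = 24$
$Q = \sqrt{22}$ ($Q = \sqrt{24 - 2} = \sqrt{22} \approx 4.6904$)
$\frac{1}{-273 + Q} = \frac{1}{-273 + \sqrt{22}}$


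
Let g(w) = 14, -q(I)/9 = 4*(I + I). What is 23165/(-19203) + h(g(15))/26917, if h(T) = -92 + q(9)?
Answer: -637742525/516887151 ≈ -1.2338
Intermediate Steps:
q(I) = -72*I (q(I) = -36*(I + I) = -36*2*I = -72*I)
h(T) = -740 (h(T) = -92 - 72*9 = -92 - 648 = -740)
23165/(-19203) + h(g(15))/26917 = 23165/(-19203) - 740/26917 = 23165*(-1/19203) - 740*1/26917 = -23165/19203 - 740/26917 = -637742525/516887151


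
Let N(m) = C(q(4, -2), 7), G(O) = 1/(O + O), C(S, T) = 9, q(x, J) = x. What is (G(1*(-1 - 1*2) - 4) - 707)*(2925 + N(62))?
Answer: -14521833/7 ≈ -2.0745e+6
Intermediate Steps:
G(O) = 1/(2*O)
N(m) = 9
(G(1*(-1 - 1*2) - 4) - 707)*(2925 + N(62)) = (1/(2*(1*(-1 - 1*2) - 4)) - 707)*(2925 + 9) = (1/(2*(1*(-1 - 2) - 4)) - 707)*2934 = (1/(2*(1*(-3) - 4)) - 707)*2934 = (1/(2*(-3 - 4)) - 707)*2934 = ((1/2)/(-7) - 707)*2934 = ((1/2)*(-1/7) - 707)*2934 = (-1/14 - 707)*2934 = -9899/14*2934 = -14521833/7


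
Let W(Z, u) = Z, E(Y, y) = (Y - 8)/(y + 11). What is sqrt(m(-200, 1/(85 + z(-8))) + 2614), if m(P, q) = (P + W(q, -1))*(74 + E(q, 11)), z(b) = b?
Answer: I*sqrt(34758277994)/1694 ≈ 110.06*I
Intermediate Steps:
E(Y, y) = (-8 + Y)/(11 + y)
m(P, q) = (810/11 + q/22)*(P + q) (m(P, q) = (P + q)*(74 + (-8 + q)/(11 + 11)) = (P + q)*(74 + (-8 + q)/22) = (P + q)*(74 + (-4/11 + q/22)) = (P + q)*(810/11 + q/22) = (810/11 + q/22)*(P + q))
sqrt(m(-200, 1/(85 + z(-8))) + 2614) = sqrt(((1/(85 - 8))**2/22 + (810/11)*(-200) + 810/(11*(85 - 8)) + (1/22)*(-200)/(85 - 8)) + 2614) = sqrt(((1/77)**2/22 - 162000/11 + (810/11)/77 + (1/22)*(-200)/77) + 2614) = sqrt(((1/77)**2/22 - 162000/11 + (810/11)*(1/77) + (1/22)*(-200)*(1/77)) + 2614) = sqrt(((1/22)*(1/5929) - 162000/11 + 810/847 - 100/847) + 2614) = sqrt((1/130438 - 162000/11 + 810/847 - 100/847) + 2614) = sqrt(-1920886659/130438 + 2614) = sqrt(-1579921727/130438) = I*sqrt(34758277994)/1694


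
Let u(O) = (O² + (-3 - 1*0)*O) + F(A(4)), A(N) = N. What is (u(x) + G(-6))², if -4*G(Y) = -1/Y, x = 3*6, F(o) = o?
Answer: 43230625/576 ≈ 75053.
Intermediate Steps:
x = 18
G(Y) = 1/(4*Y) (G(Y) = -(-1)/(4*Y) = 1/(4*Y))
u(O) = 4 + O² - 3*O (u(O) = (O² + (-3 - 1*0)*O) + 4 = (O² + (-3 + 0)*O) + 4 = (O² - 3*O) + 4 = 4 + O² - 3*O)
(u(x) + G(-6))² = ((4 + 18² - 3*18) + (¼)/(-6))² = ((4 + 324 - 54) + (¼)*(-⅙))² = (274 - 1/24)² = (6575/24)² = 43230625/576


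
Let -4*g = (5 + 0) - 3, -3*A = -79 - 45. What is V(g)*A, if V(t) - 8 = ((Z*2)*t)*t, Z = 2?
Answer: 372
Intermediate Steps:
A = 124/3 (A = -(-79 - 45)/3 = -⅓*(-124) = 124/3 ≈ 41.333)
g = -½ (g = -((5 + 0) - 3)/4 = -(5 - 3)/4 = -¼*2 = -½ ≈ -0.50000)
V(t) = 8 + 4*t² (V(t) = 8 + ((2*2)*t)*t = 8 + (4*t)*t = 8 + 4*t²)
V(g)*A = (8 + 4*(-½)²)*(124/3) = (8 + 4*(¼))*(124/3) = (8 + 1)*(124/3) = 9*(124/3) = 372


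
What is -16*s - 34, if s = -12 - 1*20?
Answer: 478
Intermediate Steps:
s = -32 (s = -12 - 20 = -32)
-16*s - 34 = -16*(-32) - 34 = 512 - 34 = 478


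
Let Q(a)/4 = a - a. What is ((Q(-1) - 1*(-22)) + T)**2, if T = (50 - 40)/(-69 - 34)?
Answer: 5089536/10609 ≈ 479.74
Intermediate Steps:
T = -10/103 (T = 10/(-103) = 10*(-1/103) = -10/103 ≈ -0.097087)
Q(a) = 0 (Q(a) = 4*(a - a) = 4*0 = 0)
((Q(-1) - 1*(-22)) + T)**2 = ((0 - 1*(-22)) - 10/103)**2 = ((0 + 22) - 10/103)**2 = (22 - 10/103)**2 = (2256/103)**2 = 5089536/10609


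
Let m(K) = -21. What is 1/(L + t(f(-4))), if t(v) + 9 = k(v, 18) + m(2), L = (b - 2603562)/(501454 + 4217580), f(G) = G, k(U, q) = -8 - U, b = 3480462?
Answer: -2359517/79785128 ≈ -0.029573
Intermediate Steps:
L = 438450/2359517 (L = (3480462 - 2603562)/(501454 + 4217580) = 876900/4719034 = 876900*(1/4719034) = 438450/2359517 ≈ 0.18582)
t(v) = -38 - v (t(v) = -9 + ((-8 - v) - 21) = -9 + (-29 - v) = -38 - v)
1/(L + t(f(-4))) = 1/(438450/2359517 + (-38 - 1*(-4))) = 1/(438450/2359517 + (-38 + 4)) = 1/(438450/2359517 - 34) = 1/(-79785128/2359517) = -2359517/79785128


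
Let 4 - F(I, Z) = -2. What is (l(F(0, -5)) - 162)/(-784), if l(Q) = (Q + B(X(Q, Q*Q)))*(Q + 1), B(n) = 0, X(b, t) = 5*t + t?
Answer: 15/98 ≈ 0.15306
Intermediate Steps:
X(b, t) = 6*t
F(I, Z) = 6 (F(I, Z) = 4 - 1*(-2) = 4 + 2 = 6)
l(Q) = Q*(1 + Q) (l(Q) = (Q + 0)*(Q + 1) = Q*(1 + Q))
(l(F(0, -5)) - 162)/(-784) = (6*(1 + 6) - 162)/(-784) = (6*7 - 162)*(-1/784) = (42 - 162)*(-1/784) = -120*(-1/784) = 15/98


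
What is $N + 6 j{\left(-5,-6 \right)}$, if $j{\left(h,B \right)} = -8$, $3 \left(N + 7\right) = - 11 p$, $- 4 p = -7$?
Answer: $- \frac{737}{12} \approx -61.417$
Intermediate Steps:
$p = \frac{7}{4}$ ($p = \left(- \frac{1}{4}\right) \left(-7\right) = \frac{7}{4} \approx 1.75$)
$N = - \frac{161}{12}$ ($N = -7 + \frac{\left(-11\right) \frac{7}{4}}{3} = -7 + \frac{1}{3} \left(- \frac{77}{4}\right) = -7 - \frac{77}{12} = - \frac{161}{12} \approx -13.417$)
$N + 6 j{\left(-5,-6 \right)} = - \frac{161}{12} + 6 \left(-8\right) = - \frac{161}{12} - 48 = - \frac{737}{12}$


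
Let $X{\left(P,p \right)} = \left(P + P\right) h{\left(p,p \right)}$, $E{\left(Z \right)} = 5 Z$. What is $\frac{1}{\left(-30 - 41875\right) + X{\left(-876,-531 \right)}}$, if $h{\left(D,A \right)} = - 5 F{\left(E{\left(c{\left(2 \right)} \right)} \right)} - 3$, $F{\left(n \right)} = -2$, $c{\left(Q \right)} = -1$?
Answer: $- \frac{1}{54169} \approx -1.8461 \cdot 10^{-5}$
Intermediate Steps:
$h{\left(D,A \right)} = 7$ ($h{\left(D,A \right)} = \left(-5\right) \left(-2\right) - 3 = 10 - 3 = 7$)
$X{\left(P,p \right)} = 14 P$ ($X{\left(P,p \right)} = \left(P + P\right) 7 = 2 P 7 = 14 P$)
$\frac{1}{\left(-30 - 41875\right) + X{\left(-876,-531 \right)}} = \frac{1}{\left(-30 - 41875\right) + 14 \left(-876\right)} = \frac{1}{\left(-30 - 41875\right) - 12264} = \frac{1}{-41905 - 12264} = \frac{1}{-54169} = - \frac{1}{54169}$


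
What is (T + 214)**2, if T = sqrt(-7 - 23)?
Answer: (214 + I*sqrt(30))**2 ≈ 45766.0 + 2344.3*I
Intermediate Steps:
T = I*sqrt(30) (T = sqrt(-30) = I*sqrt(30) ≈ 5.4772*I)
(T + 214)**2 = (I*sqrt(30) + 214)**2 = (214 + I*sqrt(30))**2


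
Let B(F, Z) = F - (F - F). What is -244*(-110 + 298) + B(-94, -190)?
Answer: -45966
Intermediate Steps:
B(F, Z) = F (B(F, Z) = F - 1*0 = F + 0 = F)
-244*(-110 + 298) + B(-94, -190) = -244*(-110 + 298) - 94 = -244*188 - 94 = -45872 - 94 = -45966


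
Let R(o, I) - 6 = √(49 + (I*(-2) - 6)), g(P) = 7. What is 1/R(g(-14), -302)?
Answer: -6/611 + √647/611 ≈ 0.031810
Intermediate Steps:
R(o, I) = 6 + √(43 - 2*I) (R(o, I) = 6 + √(49 + (I*(-2) - 6)) = 6 + √(49 + (-2*I - 6)) = 6 + √(49 + (-6 - 2*I)) = 6 + √(43 - 2*I))
1/R(g(-14), -302) = 1/(6 + √(43 - 2*(-302))) = 1/(6 + √(43 + 604)) = 1/(6 + √647)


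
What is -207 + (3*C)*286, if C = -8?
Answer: -7071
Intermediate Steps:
-207 + (3*C)*286 = -207 + (3*(-8))*286 = -207 - 24*286 = -207 - 6864 = -7071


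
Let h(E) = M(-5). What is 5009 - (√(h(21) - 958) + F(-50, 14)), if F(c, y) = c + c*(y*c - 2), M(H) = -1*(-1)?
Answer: -30041 - I*√957 ≈ -30041.0 - 30.935*I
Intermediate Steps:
M(H) = 1
h(E) = 1
F(c, y) = c + c*(-2 + c*y) (F(c, y) = c + c*(c*y - 2) = c + c*(-2 + c*y))
5009 - (√(h(21) - 958) + F(-50, 14)) = 5009 - (√(1 - 958) - 50*(-1 - 50*14)) = 5009 - (√(-957) - 50*(-1 - 700)) = 5009 - (I*√957 - 50*(-701)) = 5009 - (I*√957 + 35050) = 5009 - (35050 + I*√957) = 5009 + (-35050 - I*√957) = -30041 - I*√957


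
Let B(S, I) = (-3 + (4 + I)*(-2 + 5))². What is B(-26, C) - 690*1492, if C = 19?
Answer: -1025124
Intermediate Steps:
B(S, I) = (9 + 3*I)² (B(S, I) = (-3 + (4 + I)*3)² = (-3 + (12 + 3*I))² = (9 + 3*I)²)
B(-26, C) - 690*1492 = 9*(3 + 19)² - 690*1492 = 9*22² - 1029480 = 9*484 - 1029480 = 4356 - 1029480 = -1025124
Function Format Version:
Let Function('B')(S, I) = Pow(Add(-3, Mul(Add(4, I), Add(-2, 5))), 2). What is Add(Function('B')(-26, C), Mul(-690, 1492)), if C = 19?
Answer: -1025124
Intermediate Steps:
Function('B')(S, I) = Pow(Add(9, Mul(3, I)), 2) (Function('B')(S, I) = Pow(Add(-3, Mul(Add(4, I), 3)), 2) = Pow(Add(-3, Add(12, Mul(3, I))), 2) = Pow(Add(9, Mul(3, I)), 2))
Add(Function('B')(-26, C), Mul(-690, 1492)) = Add(Mul(9, Pow(Add(3, 19), 2)), Mul(-690, 1492)) = Add(Mul(9, Pow(22, 2)), -1029480) = Add(Mul(9, 484), -1029480) = Add(4356, -1029480) = -1025124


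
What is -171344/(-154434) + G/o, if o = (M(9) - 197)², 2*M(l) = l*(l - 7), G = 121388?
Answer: 3100302091/682289412 ≈ 4.5440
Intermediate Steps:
M(l) = l*(-7 + l)/2 (M(l) = (l*(l - 7))/2 = (l*(-7 + l))/2 = l*(-7 + l)/2)
o = 35344 (o = ((½)*9*(-7 + 9) - 197)² = ((½)*9*2 - 197)² = (9 - 197)² = (-188)² = 35344)
-171344/(-154434) + G/o = -171344/(-154434) + 121388/35344 = -171344*(-1/154434) + 121388*(1/35344) = 85672/77217 + 30347/8836 = 3100302091/682289412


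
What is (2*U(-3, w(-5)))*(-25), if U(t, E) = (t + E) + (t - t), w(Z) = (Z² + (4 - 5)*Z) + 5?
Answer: -1600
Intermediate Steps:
w(Z) = 5 + Z² - Z (w(Z) = (Z² - Z) + 5 = 5 + Z² - Z)
U(t, E) = E + t (U(t, E) = (E + t) + 0 = E + t)
(2*U(-3, w(-5)))*(-25) = (2*((5 + (-5)² - 1*(-5)) - 3))*(-25) = (2*((5 + 25 + 5) - 3))*(-25) = (2*(35 - 3))*(-25) = (2*32)*(-25) = 64*(-25) = -1600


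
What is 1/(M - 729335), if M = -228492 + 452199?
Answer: -1/505628 ≈ -1.9777e-6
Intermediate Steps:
M = 223707
1/(M - 729335) = 1/(223707 - 729335) = 1/(-505628) = -1/505628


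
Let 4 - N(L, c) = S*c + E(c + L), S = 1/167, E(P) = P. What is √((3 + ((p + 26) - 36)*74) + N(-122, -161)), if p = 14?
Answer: √16369841/167 ≈ 24.227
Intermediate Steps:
S = 1/167 ≈ 0.0059880
N(L, c) = 4 - L - 168*c/167 (N(L, c) = 4 - (c/167 + (c + L)) = 4 - (c/167 + (L + c)) = 4 - (L + 168*c/167) = 4 + (-L - 168*c/167) = 4 - L - 168*c/167)
√((3 + ((p + 26) - 36)*74) + N(-122, -161)) = √((3 + ((14 + 26) - 36)*74) + (4 - 1*(-122) - 168/167*(-161))) = √((3 + (40 - 36)*74) + (4 + 122 + 27048/167)) = √((3 + 4*74) + 48090/167) = √((3 + 296) + 48090/167) = √(299 + 48090/167) = √(98023/167) = √16369841/167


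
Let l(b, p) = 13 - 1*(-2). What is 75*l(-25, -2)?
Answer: 1125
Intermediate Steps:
l(b, p) = 15 (l(b, p) = 13 + 2 = 15)
75*l(-25, -2) = 75*15 = 1125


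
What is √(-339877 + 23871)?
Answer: I*√316006 ≈ 562.14*I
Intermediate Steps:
√(-339877 + 23871) = √(-316006) = I*√316006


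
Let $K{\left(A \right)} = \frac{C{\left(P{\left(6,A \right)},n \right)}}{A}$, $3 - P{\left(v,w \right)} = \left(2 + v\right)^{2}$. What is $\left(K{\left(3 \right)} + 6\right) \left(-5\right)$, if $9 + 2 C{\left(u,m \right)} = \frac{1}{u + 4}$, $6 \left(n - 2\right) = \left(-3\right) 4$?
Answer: $- \frac{3845}{171} \approx -22.485$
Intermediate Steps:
$n = 0$ ($n = 2 + \frac{\left(-3\right) 4}{6} = 2 + \frac{1}{6} \left(-12\right) = 2 - 2 = 0$)
$P{\left(v,w \right)} = 3 - \left(2 + v\right)^{2}$
$C{\left(u,m \right)} = - \frac{9}{2} + \frac{1}{2 \left(4 + u\right)}$ ($C{\left(u,m \right)} = - \frac{9}{2} + \frac{1}{2 \left(u + 4\right)} = - \frac{9}{2} + \frac{1}{2 \left(4 + u\right)}$)
$K{\left(A \right)} = - \frac{257}{57 A}$ ($K{\left(A \right)} = \frac{\frac{1}{2} \frac{1}{4 + \left(3 - \left(2 + 6\right)^{2}\right)} \left(-35 - 9 \left(3 - \left(2 + 6\right)^{2}\right)\right)}{A} = \frac{\frac{1}{2} \frac{1}{4 + \left(3 - 8^{2}\right)} \left(-35 - 9 \left(3 - 8^{2}\right)\right)}{A} = \frac{\frac{1}{2} \frac{1}{4 + \left(3 - 64\right)} \left(-35 - 9 \left(3 - 64\right)\right)}{A} = \frac{\frac{1}{2} \frac{1}{4 - 61} \left(-35 - -549\right)}{A} = \frac{\frac{1}{2} \frac{1}{-57} \left(-35 + 549\right)}{A} = \frac{\frac{1}{2} \left(- \frac{1}{57}\right) 514}{A} = - \frac{257}{57 A}$)
$\left(K{\left(3 \right)} + 6\right) \left(-5\right) = \left(- \frac{257}{57 \cdot 3} + 6\right) \left(-5\right) = \left(\left(- \frac{257}{57}\right) \frac{1}{3} + 6\right) \left(-5\right) = \left(- \frac{257}{171} + 6\right) \left(-5\right) = \frac{769}{171} \left(-5\right) = - \frac{3845}{171}$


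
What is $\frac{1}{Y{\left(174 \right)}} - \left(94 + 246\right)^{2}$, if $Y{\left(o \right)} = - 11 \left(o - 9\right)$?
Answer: $- \frac{209814001}{1815} \approx -1.156 \cdot 10^{5}$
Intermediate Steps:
$Y{\left(o \right)} = 99 - 11 o$ ($Y{\left(o \right)} = - 11 \left(-9 + o\right) = 99 - 11 o$)
$\frac{1}{Y{\left(174 \right)}} - \left(94 + 246\right)^{2} = \frac{1}{99 - 1914} - \left(94 + 246\right)^{2} = \frac{1}{99 - 1914} - 340^{2} = \frac{1}{-1815} - 115600 = - \frac{1}{1815} - 115600 = - \frac{209814001}{1815}$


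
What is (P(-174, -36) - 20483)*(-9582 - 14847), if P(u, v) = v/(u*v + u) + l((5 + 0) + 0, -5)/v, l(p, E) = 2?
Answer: 3047318515219/6090 ≈ 5.0038e+8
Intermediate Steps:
P(u, v) = 2/v + v/(u + u*v) (P(u, v) = v/(u*v + u) + 2/v = v/(u + u*v) + 2/v = 2/v + v/(u + u*v))
(P(-174, -36) - 20483)*(-9582 - 14847) = (((-36)**2 + 2*(-174) + 2*(-174)*(-36))/(-174*(-36)*(1 - 36)) - 20483)*(-9582 - 14847) = (-1/174*(-1/36)*(1296 - 348 + 12528)/(-35) - 20483)*(-24429) = (-1/174*(-1/36)*(-1/35)*13476 - 20483)*(-24429) = (-1123/18270 - 20483)*(-24429) = -374225533/18270*(-24429) = 3047318515219/6090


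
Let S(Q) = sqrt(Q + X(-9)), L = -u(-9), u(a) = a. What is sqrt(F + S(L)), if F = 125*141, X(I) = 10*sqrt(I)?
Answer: sqrt(17625 + sqrt(3)*sqrt(3 + 10*I)) ≈ 132.78 + 0.013*I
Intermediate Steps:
F = 17625
L = 9 (L = -1*(-9) = 9)
S(Q) = sqrt(Q + 30*I) (S(Q) = sqrt(Q + 10*sqrt(-9)) = sqrt(Q + 10*(3*I)) = sqrt(Q + 30*I))
sqrt(F + S(L)) = sqrt(17625 + sqrt(9 + 30*I))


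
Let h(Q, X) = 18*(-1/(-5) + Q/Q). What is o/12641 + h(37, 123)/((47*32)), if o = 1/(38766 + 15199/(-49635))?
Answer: 656720909774577/45727227220231880 ≈ 0.014362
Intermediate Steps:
h(Q, X) = 108/5 (h(Q, X) = 18*(-1*(-⅕) + 1) = 18*(⅕ + 1) = 18*(6/5) = 108/5)
o = 49635/1924135211 (o = 1/(38766 + 15199*(-1/49635)) = 1/(38766 - 15199/49635) = 1/(1924135211/49635) = 49635/1924135211 ≈ 2.5796e-5)
o/12641 + h(37, 123)/((47*32)) = (49635/1924135211)/12641 + 108/(5*((47*32))) = (49635/1924135211)*(1/12641) + (108/5)/1504 = 49635/24322993202251 + (108/5)*(1/1504) = 49635/24322993202251 + 27/1880 = 656720909774577/45727227220231880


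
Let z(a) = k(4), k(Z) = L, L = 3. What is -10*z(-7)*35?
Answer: -1050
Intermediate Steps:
k(Z) = 3
z(a) = 3
-10*z(-7)*35 = -10*3*35 = -30*35 = -1050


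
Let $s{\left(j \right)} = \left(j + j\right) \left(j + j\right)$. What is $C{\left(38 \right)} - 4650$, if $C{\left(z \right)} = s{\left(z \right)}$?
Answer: $1126$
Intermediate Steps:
$s{\left(j \right)} = 4 j^{2}$ ($s{\left(j \right)} = 2 j 2 j = 4 j^{2}$)
$C{\left(z \right)} = 4 z^{2}$
$C{\left(38 \right)} - 4650 = 4 \cdot 38^{2} - 4650 = 4 \cdot 1444 - 4650 = 5776 - 4650 = 1126$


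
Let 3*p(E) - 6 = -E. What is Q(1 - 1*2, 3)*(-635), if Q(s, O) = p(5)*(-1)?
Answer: 635/3 ≈ 211.67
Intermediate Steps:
p(E) = 2 - E/3 (p(E) = 2 + (-E)/3 = 2 - E/3)
Q(s, O) = -⅓ (Q(s, O) = (2 - ⅓*5)*(-1) = (2 - 5/3)*(-1) = (⅓)*(-1) = -⅓)
Q(1 - 1*2, 3)*(-635) = -⅓*(-635) = 635/3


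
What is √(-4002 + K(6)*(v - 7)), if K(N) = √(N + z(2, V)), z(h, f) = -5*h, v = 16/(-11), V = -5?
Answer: √(-484242 - 2046*I)/11 ≈ 0.13364 - 63.261*I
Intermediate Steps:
v = -16/11 (v = 16*(-1/11) = -16/11 ≈ -1.4545)
K(N) = √(-10 + N) (K(N) = √(N - 5*2) = √(N - 10) = √(-10 + N))
√(-4002 + K(6)*(v - 7)) = √(-4002 + √(-10 + 6)*(-16/11 - 7)) = √(-4002 + √(-4)*(-93/11)) = √(-4002 + (2*I)*(-93/11)) = √(-4002 - 186*I/11)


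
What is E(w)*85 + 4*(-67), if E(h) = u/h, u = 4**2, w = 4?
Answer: 72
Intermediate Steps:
u = 16
E(h) = 16/h
E(w)*85 + 4*(-67) = (16/4)*85 + 4*(-67) = (16*(1/4))*85 - 268 = 4*85 - 268 = 340 - 268 = 72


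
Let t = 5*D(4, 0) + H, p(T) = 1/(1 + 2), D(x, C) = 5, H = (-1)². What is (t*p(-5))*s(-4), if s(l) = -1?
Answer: -26/3 ≈ -8.6667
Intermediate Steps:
H = 1
p(T) = ⅓ (p(T) = 1/3 = ⅓)
t = 26 (t = 5*5 + 1 = 25 + 1 = 26)
(t*p(-5))*s(-4) = (26*(⅓))*(-1) = (26/3)*(-1) = -26/3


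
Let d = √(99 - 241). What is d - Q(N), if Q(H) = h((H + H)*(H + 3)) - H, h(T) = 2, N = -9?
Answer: -11 + I*√142 ≈ -11.0 + 11.916*I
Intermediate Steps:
Q(H) = 2 - H
d = I*√142 (d = √(-142) = I*√142 ≈ 11.916*I)
d - Q(N) = I*√142 - (2 - 1*(-9)) = I*√142 - (2 + 9) = I*√142 - 1*11 = I*√142 - 11 = -11 + I*√142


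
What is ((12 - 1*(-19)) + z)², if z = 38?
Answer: 4761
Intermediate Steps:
((12 - 1*(-19)) + z)² = ((12 - 1*(-19)) + 38)² = ((12 + 19) + 38)² = (31 + 38)² = 69² = 4761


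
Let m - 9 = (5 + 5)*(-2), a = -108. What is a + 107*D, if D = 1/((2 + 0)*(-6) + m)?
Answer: -2591/23 ≈ -112.65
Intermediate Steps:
m = -11 (m = 9 + (5 + 5)*(-2) = 9 + 10*(-2) = 9 - 20 = -11)
D = -1/23 (D = 1/((2 + 0)*(-6) - 11) = 1/(2*(-6) - 11) = 1/(-12 - 11) = 1/(-23) = -1/23 ≈ -0.043478)
a + 107*D = -108 + 107*(-1/23) = -108 - 107/23 = -2591/23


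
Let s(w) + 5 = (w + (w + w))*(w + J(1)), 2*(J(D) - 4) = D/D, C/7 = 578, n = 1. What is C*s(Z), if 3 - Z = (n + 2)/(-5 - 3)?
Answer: 9676009/32 ≈ 3.0238e+5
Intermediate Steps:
C = 4046 (C = 7*578 = 4046)
Z = 27/8 (Z = 3 - (1 + 2)/(-5 - 3) = 3 - 3/(-8) = 3 - 3*(-1)/8 = 3 - 1*(-3/8) = 3 + 3/8 = 27/8 ≈ 3.3750)
J(D) = 9/2 (J(D) = 4 + (D/D)/2 = 4 + (½)*1 = 4 + ½ = 9/2)
s(w) = -5 + 3*w*(9/2 + w) (s(w) = -5 + (w + (w + w))*(w + 9/2) = -5 + (w + 2*w)*(9/2 + w) = -5 + (3*w)*(9/2 + w) = -5 + 3*w*(9/2 + w))
C*s(Z) = 4046*(-5 + 3*(27/8)² + (27/2)*(27/8)) = 4046*(-5 + 3*(729/64) + 729/16) = 4046*(-5 + 2187/64 + 729/16) = 4046*(4783/64) = 9676009/32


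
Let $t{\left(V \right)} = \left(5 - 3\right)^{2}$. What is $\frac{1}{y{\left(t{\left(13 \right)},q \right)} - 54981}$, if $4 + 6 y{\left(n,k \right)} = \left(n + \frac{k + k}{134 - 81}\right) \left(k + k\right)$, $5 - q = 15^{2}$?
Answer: $- \frac{159}{8691925} \approx -1.8293 \cdot 10^{-5}$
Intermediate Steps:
$t{\left(V \right)} = 4$ ($t{\left(V \right)} = 2^{2} = 4$)
$q = -220$ ($q = 5 - 15^{2} = 5 - 225 = -220$)
$y{\left(n,k \right)} = - \frac{2}{3} + \frac{k \left(n + \frac{2 k}{53}\right)}{3}$ ($y{\left(n,k \right)} = - \frac{2}{3} + \frac{\left(n + \frac{k + k}{134 - 81}\right) \left(k + k\right)}{6} = - \frac{2}{3} + \frac{\left(n + \frac{2 k}{53}\right) 2 k}{6} = - \frac{2}{3} + \frac{2 k \left(n + \frac{2 k}{53}\right)}{6} = - \frac{2}{3} + \frac{k \left(n + \frac{2 k}{53}\right)}{3}$)
$\frac{1}{y{\left(t{\left(13 \right)},q \right)} - 54981} = \frac{1}{\left(- \frac{2}{3} + \frac{2 \left(-220\right)^{2}}{159} + \frac{1}{3} \left(-220\right) 4\right) - 54981} = \frac{1}{\left(- \frac{2}{3} + \frac{2}{159} \cdot 48400 - \frac{880}{3}\right) - 54981} = \frac{1}{\left(- \frac{2}{3} + \frac{96800}{159} - \frac{880}{3}\right) - 54981} = \frac{1}{\frac{50054}{159} - 54981} = \frac{1}{- \frac{8691925}{159}} = - \frac{159}{8691925}$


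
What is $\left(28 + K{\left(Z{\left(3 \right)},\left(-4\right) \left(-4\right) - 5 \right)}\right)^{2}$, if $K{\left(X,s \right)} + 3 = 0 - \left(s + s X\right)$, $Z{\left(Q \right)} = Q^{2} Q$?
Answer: $80089$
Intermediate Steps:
$Z{\left(Q \right)} = Q^{3}$
$K{\left(X,s \right)} = -3 - s - X s$ ($K{\left(X,s \right)} = -3 + \left(0 - \left(s + s X\right)\right) = -3 + \left(0 - \left(s + X s\right)\right) = -3 - \left(s + X s\right) = -3 - s - X s$)
$\left(28 + K{\left(Z{\left(3 \right)},\left(-4\right) \left(-4\right) - 5 \right)}\right)^{2} = \left(28 - \left(-2 + 16 + 3^{3} \left(\left(-4\right) \left(-4\right) - 5\right)\right)\right)^{2} = \left(28 - \left(14 + 27 \left(16 - 5\right)\right)\right)^{2} = \left(28 - \left(14 + 297\right)\right)^{2} = \left(28 - 311\right)^{2} = \left(-283\right)^{2} = 80089$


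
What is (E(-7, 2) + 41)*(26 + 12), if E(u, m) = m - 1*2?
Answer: 1558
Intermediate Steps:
E(u, m) = -2 + m (E(u, m) = m - 2 = -2 + m)
(E(-7, 2) + 41)*(26 + 12) = ((-2 + 2) + 41)*(26 + 12) = (0 + 41)*38 = 41*38 = 1558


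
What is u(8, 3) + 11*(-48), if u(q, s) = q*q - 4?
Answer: -468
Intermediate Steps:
u(q, s) = -4 + q² (u(q, s) = q² - 4 = -4 + q²)
u(8, 3) + 11*(-48) = (-4 + 8²) + 11*(-48) = (-4 + 64) - 528 = 60 - 528 = -468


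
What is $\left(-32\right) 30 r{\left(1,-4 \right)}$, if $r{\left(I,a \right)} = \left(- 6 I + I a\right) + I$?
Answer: $8640$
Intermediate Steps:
$r{\left(I,a \right)} = - 5 I + I a$
$\left(-32\right) 30 r{\left(1,-4 \right)} = \left(-32\right) 30 \cdot 1 \left(-5 - 4\right) = - 960 \cdot 1 \left(-9\right) = \left(-960\right) \left(-9\right) = 8640$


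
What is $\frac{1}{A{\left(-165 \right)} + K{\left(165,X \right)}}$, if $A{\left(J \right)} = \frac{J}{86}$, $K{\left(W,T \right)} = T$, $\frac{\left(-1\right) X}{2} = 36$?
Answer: $- \frac{86}{6357} \approx -0.013528$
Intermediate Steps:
$X = -72$ ($X = \left(-2\right) 36 = -72$)
$A{\left(J \right)} = \frac{J}{86}$ ($A{\left(J \right)} = J \frac{1}{86} = \frac{J}{86}$)
$\frac{1}{A{\left(-165 \right)} + K{\left(165,X \right)}} = \frac{1}{\frac{1}{86} \left(-165\right) - 72} = \frac{1}{- \frac{165}{86} - 72} = \frac{1}{- \frac{6357}{86}} = - \frac{86}{6357}$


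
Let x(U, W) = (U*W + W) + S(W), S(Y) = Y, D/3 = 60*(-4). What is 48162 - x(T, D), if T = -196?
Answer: -91518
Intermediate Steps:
D = -720 (D = 3*(60*(-4)) = 3*(-240) = -720)
x(U, W) = 2*W + U*W (x(U, W) = (U*W + W) + W = (W + U*W) + W = 2*W + U*W)
48162 - x(T, D) = 48162 - (-720)*(2 - 196) = 48162 - (-720)*(-194) = 48162 - 1*139680 = 48162 - 139680 = -91518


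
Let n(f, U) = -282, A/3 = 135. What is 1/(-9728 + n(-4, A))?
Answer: -1/10010 ≈ -9.9900e-5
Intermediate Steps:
A = 405 (A = 3*135 = 405)
1/(-9728 + n(-4, A)) = 1/(-9728 - 282) = 1/(-10010) = -1/10010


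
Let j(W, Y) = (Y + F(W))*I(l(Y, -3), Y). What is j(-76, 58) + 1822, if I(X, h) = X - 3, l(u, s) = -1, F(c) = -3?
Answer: 1602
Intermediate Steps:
I(X, h) = -3 + X
j(W, Y) = 12 - 4*Y (j(W, Y) = (Y - 3)*(-3 - 1) = (-3 + Y)*(-4) = 12 - 4*Y)
j(-76, 58) + 1822 = (12 - 4*58) + 1822 = (12 - 232) + 1822 = -220 + 1822 = 1602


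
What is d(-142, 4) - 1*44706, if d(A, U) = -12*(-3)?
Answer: -44670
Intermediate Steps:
d(A, U) = 36
d(-142, 4) - 1*44706 = 36 - 1*44706 = 36 - 44706 = -44670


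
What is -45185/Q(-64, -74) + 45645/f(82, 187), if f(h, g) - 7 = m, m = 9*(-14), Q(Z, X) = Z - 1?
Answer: 28354/91 ≈ 311.58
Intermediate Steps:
Q(Z, X) = -1 + Z
m = -126
f(h, g) = -119 (f(h, g) = 7 - 126 = -119)
-45185/Q(-64, -74) + 45645/f(82, 187) = -45185/(-1 - 64) + 45645/(-119) = -45185/(-65) + 45645*(-1/119) = -45185*(-1/65) - 2685/7 = 9037/13 - 2685/7 = 28354/91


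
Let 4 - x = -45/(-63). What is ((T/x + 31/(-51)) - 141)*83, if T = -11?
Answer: -14112739/1173 ≈ -12031.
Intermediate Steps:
x = 23/7 (x = 4 - (-45)/(-63) = 4 - (-45)*(-1)/63 = 4 - 1*5/7 = 4 - 5/7 = 23/7 ≈ 3.2857)
((T/x + 31/(-51)) - 141)*83 = ((-11/23/7 + 31/(-51)) - 141)*83 = ((-11*7/23 + 31*(-1/51)) - 141)*83 = ((-77/23 - 31/51) - 141)*83 = (-4640/1173 - 141)*83 = -170033/1173*83 = -14112739/1173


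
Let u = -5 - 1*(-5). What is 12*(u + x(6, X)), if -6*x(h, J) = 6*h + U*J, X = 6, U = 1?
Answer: -84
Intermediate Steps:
x(h, J) = -h - J/6 (x(h, J) = -(6*h + 1*J)/6 = -(6*h + J)/6 = -(J + 6*h)/6 = -h - J/6)
u = 0 (u = -5 + 5 = 0)
12*(u + x(6, X)) = 12*(0 + (-1*6 - ⅙*6)) = 12*(0 + (-6 - 1)) = 12*(0 - 7) = 12*(-7) = -84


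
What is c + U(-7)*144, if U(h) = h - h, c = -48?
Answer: -48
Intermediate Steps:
U(h) = 0
c + U(-7)*144 = -48 + 0*144 = -48 + 0 = -48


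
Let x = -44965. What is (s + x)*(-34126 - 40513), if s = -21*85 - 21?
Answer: 3490940669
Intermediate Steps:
s = -1806 (s = -1785 - 21 = -1806)
(s + x)*(-34126 - 40513) = (-1806 - 44965)*(-34126 - 40513) = -46771*(-74639) = 3490940669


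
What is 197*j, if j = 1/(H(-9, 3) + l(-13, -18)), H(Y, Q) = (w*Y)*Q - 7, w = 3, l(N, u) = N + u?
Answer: -197/119 ≈ -1.6555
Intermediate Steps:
H(Y, Q) = -7 + 3*Q*Y (H(Y, Q) = (3*Y)*Q - 7 = 3*Q*Y - 7 = -7 + 3*Q*Y)
j = -1/119 (j = 1/((-7 + 3*3*(-9)) + (-13 - 18)) = 1/((-7 - 81) - 31) = 1/(-88 - 31) = 1/(-119) = -1/119 ≈ -0.0084034)
197*j = 197*(-1/119) = -197/119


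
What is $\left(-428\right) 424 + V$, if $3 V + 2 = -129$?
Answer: $- \frac{544547}{3} \approx -1.8152 \cdot 10^{5}$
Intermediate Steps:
$V = - \frac{131}{3}$ ($V = - \frac{2}{3} + \frac{1}{3} \left(-129\right) = - \frac{2}{3} - 43 = - \frac{131}{3} \approx -43.667$)
$\left(-428\right) 424 + V = \left(-428\right) 424 - \frac{131}{3} = -181472 - \frac{131}{3} = - \frac{544547}{3}$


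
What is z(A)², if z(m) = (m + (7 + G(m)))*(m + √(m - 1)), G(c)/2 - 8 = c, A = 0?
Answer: -529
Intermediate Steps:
G(c) = 16 + 2*c
z(m) = (23 + 3*m)*(m + √(-1 + m)) (z(m) = (m + (7 + (16 + 2*m)))*(m + √(m - 1)) = (m + (23 + 2*m))*(m + √(-1 + m)) = (23 + 3*m)*(m + √(-1 + m)))
z(A)² = (3*0² + 23*0 + 23*√(-1 + 0) + 3*0*√(-1 + 0))² = (3*0 + 0 + 23*√(-1) + 3*0*√(-1))² = (0 + 0 + 23*I + 3*0*I)² = (0 + 0 + 23*I + 0)² = (23*I)² = -529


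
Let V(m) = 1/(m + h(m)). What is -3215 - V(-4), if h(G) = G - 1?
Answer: -28934/9 ≈ -3214.9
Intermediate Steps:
h(G) = -1 + G
V(m) = 1/(-1 + 2*m) (V(m) = 1/(m + (-1 + m)) = 1/(-1 + 2*m))
-3215 - V(-4) = -3215 - 1/(-1 + 2*(-4)) = -3215 - 1/(-1 - 8) = -3215 - 1/(-9) = -3215 - 1*(-⅑) = -3215 + ⅑ = -28934/9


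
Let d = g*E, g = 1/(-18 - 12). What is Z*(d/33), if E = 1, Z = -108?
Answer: 6/55 ≈ 0.10909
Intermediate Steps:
g = -1/30 (g = 1/(-30) = -1/30 ≈ -0.033333)
d = -1/30 (d = -1/30*1 = -1/30 ≈ -0.033333)
Z*(d/33) = -(-18)/(5*33) = -108*(-1/990) = 6/55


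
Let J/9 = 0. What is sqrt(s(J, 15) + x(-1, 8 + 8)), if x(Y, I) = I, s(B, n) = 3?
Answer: sqrt(19) ≈ 4.3589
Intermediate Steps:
J = 0 (J = 9*0 = 0)
sqrt(s(J, 15) + x(-1, 8 + 8)) = sqrt(3 + (8 + 8)) = sqrt(3 + 16) = sqrt(19)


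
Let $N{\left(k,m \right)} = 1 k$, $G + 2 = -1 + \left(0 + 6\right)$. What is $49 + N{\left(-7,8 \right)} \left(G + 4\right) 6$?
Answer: $-245$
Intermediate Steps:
$G = 3$ ($G = -2 + \left(-1 + \left(0 + 6\right)\right) = -2 + \left(-1 + 6\right) = -2 + 5 = 3$)
$N{\left(k,m \right)} = k$
$49 + N{\left(-7,8 \right)} \left(G + 4\right) 6 = 49 - 7 \left(3 + 4\right) 6 = 49 - 7 \cdot 7 \cdot 6 = 49 - 294 = -245$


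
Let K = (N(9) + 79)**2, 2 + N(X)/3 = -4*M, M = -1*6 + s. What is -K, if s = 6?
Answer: -5329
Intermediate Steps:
M = 0 (M = -1*6 + 6 = -6 + 6 = 0)
N(X) = -6 (N(X) = -6 + 3*(-4*0) = -6 + 3*0 = -6 + 0 = -6)
K = 5329 (K = (-6 + 79)**2 = 73**2 = 5329)
-K = -1*5329 = -5329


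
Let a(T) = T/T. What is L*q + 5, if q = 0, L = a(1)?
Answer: 5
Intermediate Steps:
a(T) = 1
L = 1
L*q + 5 = 1*0 + 5 = 0 + 5 = 5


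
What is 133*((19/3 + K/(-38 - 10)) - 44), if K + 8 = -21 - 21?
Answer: -38969/8 ≈ -4871.1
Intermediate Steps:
K = -50 (K = -8 + (-21 - 21) = -8 - 42 = -50)
133*((19/3 + K/(-38 - 10)) - 44) = 133*((19/3 - 50/(-38 - 10)) - 44) = 133*((19*(1/3) - 50/(-48)) - 44) = 133*((19/3 - 50*(-1/48)) - 44) = 133*((19/3 + 25/24) - 44) = 133*(59/8 - 44) = 133*(-293/8) = -38969/8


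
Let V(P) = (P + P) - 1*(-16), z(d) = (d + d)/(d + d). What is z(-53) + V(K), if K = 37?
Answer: 91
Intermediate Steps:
z(d) = 1 (z(d) = (2*d)/((2*d)) = (2*d)*(1/(2*d)) = 1)
V(P) = 16 + 2*P (V(P) = 2*P + 16 = 16 + 2*P)
z(-53) + V(K) = 1 + (16 + 2*37) = 1 + (16 + 74) = 1 + 90 = 91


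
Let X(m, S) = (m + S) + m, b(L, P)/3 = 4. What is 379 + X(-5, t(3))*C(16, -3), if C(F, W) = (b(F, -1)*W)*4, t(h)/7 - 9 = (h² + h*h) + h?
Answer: -28421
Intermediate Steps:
t(h) = 63 + 7*h + 14*h² (t(h) = 63 + 7*((h² + h*h) + h) = 63 + 7*((h² + h²) + h) = 63 + 7*(2*h² + h) = 63 + 7*(h + 2*h²) = 63 + (7*h + 14*h²) = 63 + 7*h + 14*h²)
b(L, P) = 12 (b(L, P) = 3*4 = 12)
X(m, S) = S + 2*m (X(m, S) = (S + m) + m = S + 2*m)
C(F, W) = 48*W (C(F, W) = (12*W)*4 = 48*W)
379 + X(-5, t(3))*C(16, -3) = 379 + ((63 + 7*3 + 14*3²) + 2*(-5))*(48*(-3)) = 379 + ((63 + 21 + 14*9) - 10)*(-144) = 379 + ((63 + 21 + 126) - 10)*(-144) = 379 + (210 - 10)*(-144) = 379 + 200*(-144) = 379 - 28800 = -28421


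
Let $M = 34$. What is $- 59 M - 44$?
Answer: $-2050$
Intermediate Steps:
$- 59 M - 44 = \left(-59\right) 34 - 44 = -2006 - 44 = -2050$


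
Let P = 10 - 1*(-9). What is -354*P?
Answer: -6726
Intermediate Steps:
P = 19 (P = 10 + 9 = 19)
-354*P = -354*19 = -6726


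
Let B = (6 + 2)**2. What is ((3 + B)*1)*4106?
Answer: 275102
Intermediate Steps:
B = 64 (B = 8**2 = 64)
((3 + B)*1)*4106 = ((3 + 64)*1)*4106 = (67*1)*4106 = 67*4106 = 275102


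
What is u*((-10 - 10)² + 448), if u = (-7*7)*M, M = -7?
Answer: 290864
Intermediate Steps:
u = 343 (u = -7*7*(-7) = -49*(-7) = 343)
u*((-10 - 10)² + 448) = 343*((-10 - 10)² + 448) = 343*((-20)² + 448) = 343*(400 + 448) = 343*848 = 290864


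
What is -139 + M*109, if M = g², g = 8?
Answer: 6837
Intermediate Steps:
M = 64 (M = 8² = 64)
-139 + M*109 = -139 + 64*109 = -139 + 6976 = 6837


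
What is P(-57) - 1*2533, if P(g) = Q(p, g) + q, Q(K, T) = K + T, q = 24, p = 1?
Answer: -2565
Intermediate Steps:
P(g) = 25 + g (P(g) = (1 + g) + 24 = 25 + g)
P(-57) - 1*2533 = (25 - 57) - 1*2533 = -32 - 2533 = -2565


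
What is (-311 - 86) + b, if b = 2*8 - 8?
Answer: -389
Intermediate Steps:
b = 8 (b = 16 - 8 = 8)
(-311 - 86) + b = (-311 - 86) + 8 = -397 + 8 = -389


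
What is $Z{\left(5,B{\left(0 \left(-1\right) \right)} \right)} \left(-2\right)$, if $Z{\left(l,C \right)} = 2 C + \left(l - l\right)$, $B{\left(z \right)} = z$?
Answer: $0$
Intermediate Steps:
$Z{\left(l,C \right)} = 2 C$ ($Z{\left(l,C \right)} = 2 C + 0 = 2 C$)
$Z{\left(5,B{\left(0 \left(-1\right) \right)} \right)} \left(-2\right) = 2 \cdot 0 \left(-1\right) \left(-2\right) = 2 \cdot 0 \left(-2\right) = 0 \left(-2\right) = 0$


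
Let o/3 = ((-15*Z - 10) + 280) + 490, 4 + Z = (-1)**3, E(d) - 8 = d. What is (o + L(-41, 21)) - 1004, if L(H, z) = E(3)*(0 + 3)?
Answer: 1534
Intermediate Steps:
E(d) = 8 + d
Z = -5 (Z = -4 + (-1)**3 = -4 - 1 = -5)
L(H, z) = 33 (L(H, z) = (8 + 3)*(0 + 3) = 11*3 = 33)
o = 2505 (o = 3*(((-15*(-5) - 10) + 280) + 490) = 3*(((75 - 10) + 280) + 490) = 3*((65 + 280) + 490) = 3*(345 + 490) = 3*835 = 2505)
(o + L(-41, 21)) - 1004 = (2505 + 33) - 1004 = 2538 - 1004 = 1534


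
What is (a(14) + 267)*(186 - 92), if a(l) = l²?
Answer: 43522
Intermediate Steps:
(a(14) + 267)*(186 - 92) = (14² + 267)*(186 - 92) = (196 + 267)*94 = 463*94 = 43522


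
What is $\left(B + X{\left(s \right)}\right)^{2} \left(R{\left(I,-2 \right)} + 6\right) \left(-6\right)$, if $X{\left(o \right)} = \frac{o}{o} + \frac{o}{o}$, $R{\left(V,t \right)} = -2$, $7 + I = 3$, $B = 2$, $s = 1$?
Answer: $-384$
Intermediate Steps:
$I = -4$ ($I = -7 + 3 = -4$)
$X{\left(o \right)} = 2$ ($X{\left(o \right)} = 1 + 1 = 2$)
$\left(B + X{\left(s \right)}\right)^{2} \left(R{\left(I,-2 \right)} + 6\right) \left(-6\right) = \left(2 + 2\right)^{2} \left(-2 + 6\right) \left(-6\right) = 4^{2} \cdot 4 \left(-6\right) = 16 \cdot 4 \left(-6\right) = 64 \left(-6\right) = -384$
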